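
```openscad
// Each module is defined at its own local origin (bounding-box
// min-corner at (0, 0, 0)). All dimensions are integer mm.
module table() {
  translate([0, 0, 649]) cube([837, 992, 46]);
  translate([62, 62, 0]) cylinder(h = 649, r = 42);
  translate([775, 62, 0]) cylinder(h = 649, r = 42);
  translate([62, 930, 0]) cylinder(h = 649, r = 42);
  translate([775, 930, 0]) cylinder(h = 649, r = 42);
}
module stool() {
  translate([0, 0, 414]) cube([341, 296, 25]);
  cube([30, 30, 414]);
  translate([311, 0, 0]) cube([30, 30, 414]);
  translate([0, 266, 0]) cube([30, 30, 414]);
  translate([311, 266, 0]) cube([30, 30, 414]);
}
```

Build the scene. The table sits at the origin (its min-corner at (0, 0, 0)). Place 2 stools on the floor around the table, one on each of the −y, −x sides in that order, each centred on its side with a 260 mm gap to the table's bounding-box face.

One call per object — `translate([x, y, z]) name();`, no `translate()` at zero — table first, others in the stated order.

table();
translate([248, -556, 0]) stool();
translate([-601, 348, 0]) stool();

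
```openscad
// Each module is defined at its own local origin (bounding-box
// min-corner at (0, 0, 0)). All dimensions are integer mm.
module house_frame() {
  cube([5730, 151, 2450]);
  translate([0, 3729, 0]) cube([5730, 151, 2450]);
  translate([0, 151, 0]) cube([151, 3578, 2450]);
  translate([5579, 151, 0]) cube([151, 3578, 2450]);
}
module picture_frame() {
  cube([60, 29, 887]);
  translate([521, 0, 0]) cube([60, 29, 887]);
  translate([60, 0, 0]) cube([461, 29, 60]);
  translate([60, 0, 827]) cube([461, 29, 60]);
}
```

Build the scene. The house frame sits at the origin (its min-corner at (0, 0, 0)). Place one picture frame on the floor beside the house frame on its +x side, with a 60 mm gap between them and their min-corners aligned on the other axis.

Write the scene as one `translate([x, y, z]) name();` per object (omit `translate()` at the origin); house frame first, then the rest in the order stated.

house_frame();
translate([5790, 0, 0]) picture_frame();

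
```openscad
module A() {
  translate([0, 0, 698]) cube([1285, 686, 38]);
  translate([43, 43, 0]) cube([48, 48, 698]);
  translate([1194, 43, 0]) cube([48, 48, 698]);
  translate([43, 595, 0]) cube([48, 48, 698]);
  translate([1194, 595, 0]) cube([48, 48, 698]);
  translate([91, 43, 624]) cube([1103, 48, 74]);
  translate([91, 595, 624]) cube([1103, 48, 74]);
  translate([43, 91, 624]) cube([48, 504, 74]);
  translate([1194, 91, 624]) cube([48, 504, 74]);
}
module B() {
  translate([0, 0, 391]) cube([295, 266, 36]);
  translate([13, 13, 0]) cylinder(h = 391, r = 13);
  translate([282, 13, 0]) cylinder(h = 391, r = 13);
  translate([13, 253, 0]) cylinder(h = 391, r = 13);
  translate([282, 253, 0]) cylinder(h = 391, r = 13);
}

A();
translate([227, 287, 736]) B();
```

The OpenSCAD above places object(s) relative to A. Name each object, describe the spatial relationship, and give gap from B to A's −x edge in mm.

The stool's min-x is at 227; the table's min-x is 0; gap = 227 mm.

A is a table. B is a stool. The stool is on top of the table. The gap from the stool to the table's −x edge is 227 mm.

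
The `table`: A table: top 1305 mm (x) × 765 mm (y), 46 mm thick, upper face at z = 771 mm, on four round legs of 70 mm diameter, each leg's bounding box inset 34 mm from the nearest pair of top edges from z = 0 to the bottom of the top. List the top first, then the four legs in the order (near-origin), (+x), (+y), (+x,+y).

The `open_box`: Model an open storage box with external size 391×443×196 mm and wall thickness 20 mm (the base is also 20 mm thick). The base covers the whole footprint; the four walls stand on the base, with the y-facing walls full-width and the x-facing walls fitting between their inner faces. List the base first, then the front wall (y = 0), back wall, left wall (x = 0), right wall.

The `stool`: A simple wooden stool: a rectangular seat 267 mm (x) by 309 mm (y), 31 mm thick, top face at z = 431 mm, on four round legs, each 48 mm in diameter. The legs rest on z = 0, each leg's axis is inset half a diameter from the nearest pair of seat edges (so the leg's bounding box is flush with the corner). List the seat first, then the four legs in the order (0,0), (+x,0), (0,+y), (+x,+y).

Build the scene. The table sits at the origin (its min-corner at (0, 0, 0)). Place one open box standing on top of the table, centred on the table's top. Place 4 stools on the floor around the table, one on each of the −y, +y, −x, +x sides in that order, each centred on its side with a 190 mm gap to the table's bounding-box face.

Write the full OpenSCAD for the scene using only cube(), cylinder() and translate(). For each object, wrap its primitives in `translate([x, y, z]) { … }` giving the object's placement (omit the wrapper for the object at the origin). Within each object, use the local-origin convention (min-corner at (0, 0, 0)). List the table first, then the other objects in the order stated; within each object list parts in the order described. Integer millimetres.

translate([0, 0, 725]) cube([1305, 765, 46]);
translate([69, 69, 0]) cylinder(h = 725, r = 35);
translate([1236, 69, 0]) cylinder(h = 725, r = 35);
translate([69, 696, 0]) cylinder(h = 725, r = 35);
translate([1236, 696, 0]) cylinder(h = 725, r = 35);
translate([457, 161, 771]) {
  cube([391, 443, 20]);
  translate([0, 0, 20]) cube([391, 20, 176]);
  translate([0, 423, 20]) cube([391, 20, 176]);
  translate([0, 20, 20]) cube([20, 403, 176]);
  translate([371, 20, 20]) cube([20, 403, 176]);
}
translate([519, -499, 0]) {
  translate([0, 0, 400]) cube([267, 309, 31]);
  translate([24, 24, 0]) cylinder(h = 400, r = 24);
  translate([243, 24, 0]) cylinder(h = 400, r = 24);
  translate([24, 285, 0]) cylinder(h = 400, r = 24);
  translate([243, 285, 0]) cylinder(h = 400, r = 24);
}
translate([519, 955, 0]) {
  translate([0, 0, 400]) cube([267, 309, 31]);
  translate([24, 24, 0]) cylinder(h = 400, r = 24);
  translate([243, 24, 0]) cylinder(h = 400, r = 24);
  translate([24, 285, 0]) cylinder(h = 400, r = 24);
  translate([243, 285, 0]) cylinder(h = 400, r = 24);
}
translate([-457, 228, 0]) {
  translate([0, 0, 400]) cube([267, 309, 31]);
  translate([24, 24, 0]) cylinder(h = 400, r = 24);
  translate([243, 24, 0]) cylinder(h = 400, r = 24);
  translate([24, 285, 0]) cylinder(h = 400, r = 24);
  translate([243, 285, 0]) cylinder(h = 400, r = 24);
}
translate([1495, 228, 0]) {
  translate([0, 0, 400]) cube([267, 309, 31]);
  translate([24, 24, 0]) cylinder(h = 400, r = 24);
  translate([243, 24, 0]) cylinder(h = 400, r = 24);
  translate([24, 285, 0]) cylinder(h = 400, r = 24);
  translate([243, 285, 0]) cylinder(h = 400, r = 24);
}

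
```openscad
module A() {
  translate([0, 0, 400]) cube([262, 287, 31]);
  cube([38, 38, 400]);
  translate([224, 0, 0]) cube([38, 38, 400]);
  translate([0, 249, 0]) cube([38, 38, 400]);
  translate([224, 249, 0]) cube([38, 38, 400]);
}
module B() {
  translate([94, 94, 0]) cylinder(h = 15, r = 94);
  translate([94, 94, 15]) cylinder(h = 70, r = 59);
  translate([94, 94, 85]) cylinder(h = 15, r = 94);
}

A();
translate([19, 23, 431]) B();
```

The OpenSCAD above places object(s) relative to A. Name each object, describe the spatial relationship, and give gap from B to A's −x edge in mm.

A is a stool. B is a spool. The spool is on top of the stool. The gap from the spool to the stool's −x edge is 19 mm.

The spool's min-x is at 19; the stool's min-x is 0; gap = 19 mm.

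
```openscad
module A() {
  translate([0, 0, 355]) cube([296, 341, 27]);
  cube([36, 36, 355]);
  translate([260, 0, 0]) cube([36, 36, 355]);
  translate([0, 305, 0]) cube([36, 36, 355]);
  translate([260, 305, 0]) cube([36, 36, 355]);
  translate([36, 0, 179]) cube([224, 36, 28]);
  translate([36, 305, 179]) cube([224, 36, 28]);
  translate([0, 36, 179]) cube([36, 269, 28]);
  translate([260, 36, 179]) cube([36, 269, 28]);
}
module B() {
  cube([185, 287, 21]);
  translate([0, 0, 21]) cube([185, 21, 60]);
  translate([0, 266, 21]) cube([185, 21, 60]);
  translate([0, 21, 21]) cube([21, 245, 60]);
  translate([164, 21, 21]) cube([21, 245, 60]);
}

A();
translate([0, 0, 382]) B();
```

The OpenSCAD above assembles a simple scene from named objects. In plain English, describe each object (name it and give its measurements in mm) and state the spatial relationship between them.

A is a four-legged stool. The seat is 296×341 mm, 27 mm thick, top at z = 382 mm. It stands on four square legs, each 36×36 mm in cross-section, from z = 0 to the seat underside, each flush with a corner of the seat. Four stretchers, 36 mm wide and 28 mm tall, connect adjacent legs with their undersides at z = 179 mm, each running between the inner faces of the legs it joins and aligned with the legs' outer faces on the other axis.

B is an open-topped rectangular box: outside dimensions 185×287×81 mm, with a uniform wall and base thickness of 21 mm. The base is a full 185×287 slab on the floor; four walls sit on top of the base. The front and back walls (the −y and +y sides) span the full width; the two side walls fit between them.

The open box is on top of the stool.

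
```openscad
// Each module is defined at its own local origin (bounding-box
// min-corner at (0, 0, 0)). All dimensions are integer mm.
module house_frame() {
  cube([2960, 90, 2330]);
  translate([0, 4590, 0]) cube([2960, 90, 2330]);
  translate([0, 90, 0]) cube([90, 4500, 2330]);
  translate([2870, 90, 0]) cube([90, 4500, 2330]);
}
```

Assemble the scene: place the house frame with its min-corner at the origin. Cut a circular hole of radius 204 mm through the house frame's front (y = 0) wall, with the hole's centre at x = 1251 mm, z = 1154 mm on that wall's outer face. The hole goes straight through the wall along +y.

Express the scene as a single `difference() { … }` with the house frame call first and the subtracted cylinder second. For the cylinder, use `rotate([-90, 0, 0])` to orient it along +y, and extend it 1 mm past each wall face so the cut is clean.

difference() {
  house_frame();
  translate([1251, -1, 1154]) rotate([-90, 0, 0]) cylinder(h = 92, r = 204);
}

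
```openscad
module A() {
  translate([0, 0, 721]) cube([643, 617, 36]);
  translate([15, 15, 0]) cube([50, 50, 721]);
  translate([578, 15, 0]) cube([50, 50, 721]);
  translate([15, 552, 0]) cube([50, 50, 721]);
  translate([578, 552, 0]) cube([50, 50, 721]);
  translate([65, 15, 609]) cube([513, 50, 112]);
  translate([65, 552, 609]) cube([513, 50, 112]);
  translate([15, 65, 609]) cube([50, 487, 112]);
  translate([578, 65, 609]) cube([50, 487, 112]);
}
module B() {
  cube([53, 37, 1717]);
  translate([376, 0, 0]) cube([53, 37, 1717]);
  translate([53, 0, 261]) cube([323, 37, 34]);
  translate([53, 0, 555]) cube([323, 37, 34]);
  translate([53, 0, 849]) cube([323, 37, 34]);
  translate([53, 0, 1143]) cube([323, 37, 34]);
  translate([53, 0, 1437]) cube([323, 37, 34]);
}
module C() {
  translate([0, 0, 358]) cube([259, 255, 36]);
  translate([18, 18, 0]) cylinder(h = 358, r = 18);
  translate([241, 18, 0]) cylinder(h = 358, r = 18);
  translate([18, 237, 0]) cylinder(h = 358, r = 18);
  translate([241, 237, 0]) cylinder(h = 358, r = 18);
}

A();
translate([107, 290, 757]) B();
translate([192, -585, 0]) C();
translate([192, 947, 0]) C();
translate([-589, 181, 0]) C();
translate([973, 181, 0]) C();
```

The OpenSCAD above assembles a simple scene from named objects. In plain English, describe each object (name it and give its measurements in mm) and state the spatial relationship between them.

A is a table with a 643×617 mm rectangular top, 36 mm thick, top surface at z = 757 mm, supported by four 50×50 mm square legs, each inset 15 mm from the nearest pair of top edges, running from the floor. Four apron rails, 50 mm thick and 112 mm tall, run between adjacent legs with their top edges flush with the underside of the top and their outer faces flush with the legs' outer faces.

B is a straight ladder. Two 53×37 mm vertical rails, 1717 mm tall, stand 429 mm apart (outside-to-outside) with their front faces coplanar on the −y side. 5 rungs, each 37 mm deep and 34 mm tall, span between the inner faces of the rails, front faces flush with the rails. The lowest rung's underside is at z = 261 mm and rungs are spaced 294 mm apart (underside to underside).

C is a four-legged stool. The seat is 259×255 mm, 36 mm thick, top at z = 394 mm. It stands on four round legs, each 36 mm in diameter, from z = 0 to the seat underside, each leg's axis is inset half a diameter from the nearest pair of seat edges (so the leg's bounding box is flush with the corner).

The ladder is on top of the table, centred. Four stools sit around the table at the −y, +y, −x, +x sides.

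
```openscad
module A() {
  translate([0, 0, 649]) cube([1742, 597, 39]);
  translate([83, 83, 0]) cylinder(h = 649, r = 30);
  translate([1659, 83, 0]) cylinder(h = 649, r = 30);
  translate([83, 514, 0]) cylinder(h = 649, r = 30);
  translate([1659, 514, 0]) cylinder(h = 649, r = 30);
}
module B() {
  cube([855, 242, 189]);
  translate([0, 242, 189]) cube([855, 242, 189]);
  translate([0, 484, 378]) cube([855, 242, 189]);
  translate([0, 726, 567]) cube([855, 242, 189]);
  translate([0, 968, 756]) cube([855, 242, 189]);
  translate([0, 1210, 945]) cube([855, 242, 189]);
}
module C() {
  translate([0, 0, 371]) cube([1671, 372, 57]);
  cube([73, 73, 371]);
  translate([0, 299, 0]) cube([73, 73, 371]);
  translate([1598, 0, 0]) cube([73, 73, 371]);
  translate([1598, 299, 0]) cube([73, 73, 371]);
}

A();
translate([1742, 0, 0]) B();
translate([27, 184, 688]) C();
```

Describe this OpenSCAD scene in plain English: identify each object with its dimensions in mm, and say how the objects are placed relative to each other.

A is a rectangular dining table. The top is 1742×597×39 mm with its upper surface at z = 688 mm. It stands on four round legs of 60 mm diameter, each leg's bounding box inset 53 mm from the nearest pair of top edges, running from the floor to the underside of the top.

B is a straight staircase of 6 solid steps. Each step is 855 mm wide (x), 242 mm deep (y, the going) and 189 mm tall (the rise). The first step rests on the floor; each subsequent step sits one going further in +y and one rise higher in +z, directly behind and above the previous step with no overlap.

C is a long wooden bench with a 1671 mm (x) × 372 mm (y) seat, 57 mm thick, its top surface 428 mm above the floor. Four 73 mm square legs at the seat corners, flush with the edges, run from z = 0 to the seat underside.

The staircase is against the table's +x side, with their −y faces flush. The bench is on top of the table.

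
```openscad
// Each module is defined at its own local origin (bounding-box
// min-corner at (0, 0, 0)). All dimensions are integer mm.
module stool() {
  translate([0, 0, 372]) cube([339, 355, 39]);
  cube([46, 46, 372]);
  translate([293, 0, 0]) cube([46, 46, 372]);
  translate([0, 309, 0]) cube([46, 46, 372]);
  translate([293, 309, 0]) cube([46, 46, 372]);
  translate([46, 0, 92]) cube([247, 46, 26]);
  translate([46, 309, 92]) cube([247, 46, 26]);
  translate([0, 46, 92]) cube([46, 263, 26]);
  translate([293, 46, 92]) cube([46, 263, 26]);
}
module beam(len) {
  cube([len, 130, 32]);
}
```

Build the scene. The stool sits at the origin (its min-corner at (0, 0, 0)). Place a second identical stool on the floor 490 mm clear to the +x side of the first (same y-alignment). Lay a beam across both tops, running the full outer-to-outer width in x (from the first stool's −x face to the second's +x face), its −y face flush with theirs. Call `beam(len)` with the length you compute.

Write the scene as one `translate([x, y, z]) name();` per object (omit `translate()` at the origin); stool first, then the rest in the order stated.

stool();
translate([829, 0, 0]) stool();
translate([0, 0, 411]) beam(1168);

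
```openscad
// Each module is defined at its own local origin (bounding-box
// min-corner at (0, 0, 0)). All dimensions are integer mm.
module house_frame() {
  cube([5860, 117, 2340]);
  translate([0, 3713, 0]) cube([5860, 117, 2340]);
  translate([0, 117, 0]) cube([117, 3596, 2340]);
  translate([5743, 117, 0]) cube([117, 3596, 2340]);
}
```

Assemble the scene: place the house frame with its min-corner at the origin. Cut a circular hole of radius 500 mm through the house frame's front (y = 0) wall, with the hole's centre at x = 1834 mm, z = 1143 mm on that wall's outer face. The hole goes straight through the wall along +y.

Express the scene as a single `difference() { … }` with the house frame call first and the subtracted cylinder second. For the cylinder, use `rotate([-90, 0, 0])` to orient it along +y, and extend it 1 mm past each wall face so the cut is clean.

difference() {
  house_frame();
  translate([1834, -1, 1143]) rotate([-90, 0, 0]) cylinder(h = 119, r = 500);
}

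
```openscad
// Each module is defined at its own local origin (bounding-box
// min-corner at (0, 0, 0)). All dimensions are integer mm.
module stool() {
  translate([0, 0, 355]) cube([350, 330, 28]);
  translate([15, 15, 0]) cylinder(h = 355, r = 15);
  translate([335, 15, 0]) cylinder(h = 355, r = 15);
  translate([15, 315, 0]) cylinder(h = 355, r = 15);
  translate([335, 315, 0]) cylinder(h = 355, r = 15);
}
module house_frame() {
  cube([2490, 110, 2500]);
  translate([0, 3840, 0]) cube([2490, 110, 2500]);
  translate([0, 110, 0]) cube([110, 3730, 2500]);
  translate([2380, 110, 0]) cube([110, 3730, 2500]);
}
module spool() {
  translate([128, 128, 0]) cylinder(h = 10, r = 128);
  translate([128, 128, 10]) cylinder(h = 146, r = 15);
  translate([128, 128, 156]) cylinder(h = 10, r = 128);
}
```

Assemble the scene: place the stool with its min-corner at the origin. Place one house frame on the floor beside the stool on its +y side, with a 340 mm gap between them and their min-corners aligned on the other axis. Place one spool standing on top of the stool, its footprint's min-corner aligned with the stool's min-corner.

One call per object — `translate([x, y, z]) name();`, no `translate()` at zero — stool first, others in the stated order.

stool();
translate([0, 670, 0]) house_frame();
translate([0, 0, 383]) spool();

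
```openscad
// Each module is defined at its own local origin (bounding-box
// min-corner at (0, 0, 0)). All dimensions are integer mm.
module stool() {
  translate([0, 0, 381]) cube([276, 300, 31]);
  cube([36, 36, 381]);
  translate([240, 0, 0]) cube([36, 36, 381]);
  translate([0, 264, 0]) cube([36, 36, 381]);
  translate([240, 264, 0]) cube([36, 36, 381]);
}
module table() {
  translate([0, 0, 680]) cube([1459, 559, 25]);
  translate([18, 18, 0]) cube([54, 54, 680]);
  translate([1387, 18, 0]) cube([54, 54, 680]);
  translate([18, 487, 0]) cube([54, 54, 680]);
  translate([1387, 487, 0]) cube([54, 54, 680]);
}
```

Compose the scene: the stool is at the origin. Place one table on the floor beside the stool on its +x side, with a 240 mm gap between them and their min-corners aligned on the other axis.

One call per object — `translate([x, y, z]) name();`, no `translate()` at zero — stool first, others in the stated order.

stool();
translate([516, 0, 0]) table();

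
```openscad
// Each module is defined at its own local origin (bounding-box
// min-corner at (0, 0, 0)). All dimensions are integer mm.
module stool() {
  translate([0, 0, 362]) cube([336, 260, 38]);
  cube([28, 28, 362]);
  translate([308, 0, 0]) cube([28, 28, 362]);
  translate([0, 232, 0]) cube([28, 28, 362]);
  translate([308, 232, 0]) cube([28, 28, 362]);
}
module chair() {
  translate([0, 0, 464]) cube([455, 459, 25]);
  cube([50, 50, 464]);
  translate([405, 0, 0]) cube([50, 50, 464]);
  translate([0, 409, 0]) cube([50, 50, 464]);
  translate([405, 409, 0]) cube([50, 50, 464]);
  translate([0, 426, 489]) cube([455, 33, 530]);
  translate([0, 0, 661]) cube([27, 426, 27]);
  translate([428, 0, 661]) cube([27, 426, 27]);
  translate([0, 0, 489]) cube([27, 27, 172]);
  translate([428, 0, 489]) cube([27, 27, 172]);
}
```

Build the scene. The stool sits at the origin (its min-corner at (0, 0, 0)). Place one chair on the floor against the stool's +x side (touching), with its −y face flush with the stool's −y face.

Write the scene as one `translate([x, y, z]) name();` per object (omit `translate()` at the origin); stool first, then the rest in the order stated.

stool();
translate([336, 0, 0]) chair();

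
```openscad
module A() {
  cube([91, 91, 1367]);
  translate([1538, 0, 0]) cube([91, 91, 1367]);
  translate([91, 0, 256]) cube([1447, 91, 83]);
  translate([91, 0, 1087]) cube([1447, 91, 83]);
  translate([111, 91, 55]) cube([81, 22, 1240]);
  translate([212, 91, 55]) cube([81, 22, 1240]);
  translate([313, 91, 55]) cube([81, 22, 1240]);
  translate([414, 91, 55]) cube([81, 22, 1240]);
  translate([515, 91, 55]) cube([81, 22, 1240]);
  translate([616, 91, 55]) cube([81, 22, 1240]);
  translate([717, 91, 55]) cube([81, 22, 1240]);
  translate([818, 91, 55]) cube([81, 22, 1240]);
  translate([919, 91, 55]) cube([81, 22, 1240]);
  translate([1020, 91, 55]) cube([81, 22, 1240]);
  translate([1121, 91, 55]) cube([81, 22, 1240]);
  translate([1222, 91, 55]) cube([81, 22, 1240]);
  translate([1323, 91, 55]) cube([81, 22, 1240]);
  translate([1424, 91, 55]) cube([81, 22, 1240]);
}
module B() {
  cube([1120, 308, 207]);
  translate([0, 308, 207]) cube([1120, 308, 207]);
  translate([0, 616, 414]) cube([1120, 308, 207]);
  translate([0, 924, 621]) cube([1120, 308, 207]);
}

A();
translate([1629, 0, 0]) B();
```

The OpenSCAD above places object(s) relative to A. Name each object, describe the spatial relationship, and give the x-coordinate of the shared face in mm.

The fence section's +x face and the staircase's −x face are both at x = 1629 mm.

A is a fence section. B is a staircase. The staircase is against the fence section's +x side, with their −y faces flush. The x-coordinate of the shared face is 1629 mm.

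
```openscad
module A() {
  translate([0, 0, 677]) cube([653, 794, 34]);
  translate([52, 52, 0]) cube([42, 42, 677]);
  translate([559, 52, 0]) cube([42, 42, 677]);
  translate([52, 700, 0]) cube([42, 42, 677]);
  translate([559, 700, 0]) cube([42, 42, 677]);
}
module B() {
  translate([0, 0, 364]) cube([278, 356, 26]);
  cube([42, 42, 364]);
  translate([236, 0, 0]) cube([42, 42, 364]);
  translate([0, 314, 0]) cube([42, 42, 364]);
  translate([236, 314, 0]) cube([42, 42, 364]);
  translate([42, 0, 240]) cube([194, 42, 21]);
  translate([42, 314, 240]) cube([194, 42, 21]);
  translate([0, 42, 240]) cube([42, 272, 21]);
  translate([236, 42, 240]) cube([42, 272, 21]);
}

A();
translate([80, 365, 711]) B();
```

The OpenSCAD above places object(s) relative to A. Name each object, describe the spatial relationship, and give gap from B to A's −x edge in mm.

The stool's min-x is at 80; the table's min-x is 0; gap = 80 mm.

A is a table. B is a stool. The stool is on top of the table. The gap from the stool to the table's −x edge is 80 mm.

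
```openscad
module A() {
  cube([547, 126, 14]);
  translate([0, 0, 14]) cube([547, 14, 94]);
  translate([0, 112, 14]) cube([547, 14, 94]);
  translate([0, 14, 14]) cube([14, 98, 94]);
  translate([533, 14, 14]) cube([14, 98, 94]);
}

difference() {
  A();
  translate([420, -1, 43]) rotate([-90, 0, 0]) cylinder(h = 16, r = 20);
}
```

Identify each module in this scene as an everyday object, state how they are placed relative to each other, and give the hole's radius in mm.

The subtracted cylinder has r = 20 mm.

A is an open box. The open box has a circular hole through its front wall. The hole's radius is 20 mm.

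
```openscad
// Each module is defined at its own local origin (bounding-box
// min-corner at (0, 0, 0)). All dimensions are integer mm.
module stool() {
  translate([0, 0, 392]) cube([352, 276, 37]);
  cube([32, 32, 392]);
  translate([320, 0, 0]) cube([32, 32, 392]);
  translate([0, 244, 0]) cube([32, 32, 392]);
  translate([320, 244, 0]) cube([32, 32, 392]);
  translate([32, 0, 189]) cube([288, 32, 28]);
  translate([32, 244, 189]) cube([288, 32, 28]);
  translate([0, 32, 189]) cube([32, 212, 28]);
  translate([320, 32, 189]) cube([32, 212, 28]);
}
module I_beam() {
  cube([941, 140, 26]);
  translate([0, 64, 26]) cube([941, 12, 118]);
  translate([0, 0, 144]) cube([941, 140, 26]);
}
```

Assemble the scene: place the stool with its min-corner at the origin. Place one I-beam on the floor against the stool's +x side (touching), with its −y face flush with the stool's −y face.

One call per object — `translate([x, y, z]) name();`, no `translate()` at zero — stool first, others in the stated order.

stool();
translate([352, 0, 0]) I_beam();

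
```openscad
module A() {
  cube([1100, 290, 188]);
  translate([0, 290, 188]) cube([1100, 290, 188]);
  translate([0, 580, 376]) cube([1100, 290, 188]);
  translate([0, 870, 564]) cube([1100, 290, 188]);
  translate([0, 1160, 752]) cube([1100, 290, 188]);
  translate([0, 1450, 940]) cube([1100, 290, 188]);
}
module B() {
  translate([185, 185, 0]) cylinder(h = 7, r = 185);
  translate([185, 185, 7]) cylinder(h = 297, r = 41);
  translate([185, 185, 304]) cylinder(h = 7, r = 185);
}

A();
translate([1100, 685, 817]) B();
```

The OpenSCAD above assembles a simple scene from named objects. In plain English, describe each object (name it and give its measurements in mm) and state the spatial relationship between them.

A is a run of 6 identical solid stair steps. Each tread is 1100×290 mm and each step block is 188 mm high. Step 1 rests on the floor; step k is offset from step 1 by (k−1)×290 mm in y and (k−1)×188 mm in z.

B is a spool: two coaxial disc flanges of radius 185 mm and thickness 7 mm, joined by a core cylinder of radius 41 mm and height 297 mm. The lower flange rests on z = 0 and the three cylinders share a vertical axis.

The spool is beside the staircase with their tops flush at z = 1128.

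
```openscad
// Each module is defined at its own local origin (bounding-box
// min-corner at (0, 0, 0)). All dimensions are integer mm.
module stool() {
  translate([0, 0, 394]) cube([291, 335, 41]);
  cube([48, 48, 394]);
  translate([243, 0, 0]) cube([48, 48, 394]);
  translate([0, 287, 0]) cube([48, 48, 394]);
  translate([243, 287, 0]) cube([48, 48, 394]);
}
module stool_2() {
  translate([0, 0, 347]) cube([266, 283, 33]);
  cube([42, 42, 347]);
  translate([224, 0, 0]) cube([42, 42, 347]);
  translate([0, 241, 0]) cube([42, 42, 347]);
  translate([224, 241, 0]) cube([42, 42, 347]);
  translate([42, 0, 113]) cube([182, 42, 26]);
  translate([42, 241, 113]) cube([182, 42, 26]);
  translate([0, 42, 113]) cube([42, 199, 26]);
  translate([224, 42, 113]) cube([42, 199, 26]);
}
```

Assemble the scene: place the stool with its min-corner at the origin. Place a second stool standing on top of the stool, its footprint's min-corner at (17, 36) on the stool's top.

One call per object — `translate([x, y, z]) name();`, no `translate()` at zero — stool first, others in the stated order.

stool();
translate([17, 36, 435]) stool_2();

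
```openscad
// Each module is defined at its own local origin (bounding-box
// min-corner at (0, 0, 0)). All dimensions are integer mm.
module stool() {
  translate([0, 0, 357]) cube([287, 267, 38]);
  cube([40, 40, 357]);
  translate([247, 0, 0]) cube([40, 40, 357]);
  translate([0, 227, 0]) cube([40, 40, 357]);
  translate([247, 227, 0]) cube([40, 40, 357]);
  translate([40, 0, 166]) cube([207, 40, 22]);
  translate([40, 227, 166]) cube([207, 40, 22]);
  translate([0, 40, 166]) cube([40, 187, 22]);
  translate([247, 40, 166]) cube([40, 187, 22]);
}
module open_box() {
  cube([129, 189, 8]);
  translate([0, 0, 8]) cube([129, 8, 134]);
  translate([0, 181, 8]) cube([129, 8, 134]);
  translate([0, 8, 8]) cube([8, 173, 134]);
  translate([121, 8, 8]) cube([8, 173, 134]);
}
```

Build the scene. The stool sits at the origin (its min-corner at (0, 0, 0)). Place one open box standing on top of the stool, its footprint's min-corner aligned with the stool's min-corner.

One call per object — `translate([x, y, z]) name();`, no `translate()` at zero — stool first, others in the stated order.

stool();
translate([0, 0, 395]) open_box();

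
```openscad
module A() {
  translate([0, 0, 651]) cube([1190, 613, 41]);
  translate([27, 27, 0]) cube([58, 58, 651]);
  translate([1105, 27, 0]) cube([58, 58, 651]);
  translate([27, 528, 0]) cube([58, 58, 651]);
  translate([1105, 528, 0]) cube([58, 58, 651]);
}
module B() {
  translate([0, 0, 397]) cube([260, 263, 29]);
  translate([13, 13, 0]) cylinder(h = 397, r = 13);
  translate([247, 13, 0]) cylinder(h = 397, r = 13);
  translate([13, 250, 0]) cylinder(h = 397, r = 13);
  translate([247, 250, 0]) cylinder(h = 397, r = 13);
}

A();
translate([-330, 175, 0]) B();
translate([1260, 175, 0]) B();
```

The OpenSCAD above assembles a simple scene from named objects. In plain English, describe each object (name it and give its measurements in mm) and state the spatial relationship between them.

A is a rectangular dining table. The top is 1190×613×41 mm with its upper surface at z = 692 mm. It stands on four 58×58 mm square legs, each inset 27 mm from the nearest pair of top edges, running from the floor to the underside of the top.

B is a simple wooden stool: a rectangular seat 260 mm (x) by 263 mm (y), 29 mm thick, top face at z = 426 mm, on four round legs, each 26 mm in diameter. The legs rest on z = 0, each leg's axis is inset half a diameter from the nearest pair of seat edges (so the leg's bounding box is flush with the corner).

Two stools sit around the table at the −x, +x sides.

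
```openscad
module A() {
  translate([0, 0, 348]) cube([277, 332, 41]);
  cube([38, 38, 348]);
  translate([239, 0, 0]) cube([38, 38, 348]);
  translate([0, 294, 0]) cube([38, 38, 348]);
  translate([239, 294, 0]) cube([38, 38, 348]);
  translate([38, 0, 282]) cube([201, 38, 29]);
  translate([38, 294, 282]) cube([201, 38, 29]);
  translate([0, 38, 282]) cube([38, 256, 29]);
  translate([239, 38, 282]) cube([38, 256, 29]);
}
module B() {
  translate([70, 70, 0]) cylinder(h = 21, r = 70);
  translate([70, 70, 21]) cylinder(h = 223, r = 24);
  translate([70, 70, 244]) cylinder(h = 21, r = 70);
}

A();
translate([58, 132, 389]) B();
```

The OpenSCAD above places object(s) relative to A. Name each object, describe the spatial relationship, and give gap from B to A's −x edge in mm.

A is a stool. B is a spool. The spool is on top of the stool. The gap from the spool to the stool's −x edge is 58 mm.

The spool's min-x is at 58; the stool's min-x is 0; gap = 58 mm.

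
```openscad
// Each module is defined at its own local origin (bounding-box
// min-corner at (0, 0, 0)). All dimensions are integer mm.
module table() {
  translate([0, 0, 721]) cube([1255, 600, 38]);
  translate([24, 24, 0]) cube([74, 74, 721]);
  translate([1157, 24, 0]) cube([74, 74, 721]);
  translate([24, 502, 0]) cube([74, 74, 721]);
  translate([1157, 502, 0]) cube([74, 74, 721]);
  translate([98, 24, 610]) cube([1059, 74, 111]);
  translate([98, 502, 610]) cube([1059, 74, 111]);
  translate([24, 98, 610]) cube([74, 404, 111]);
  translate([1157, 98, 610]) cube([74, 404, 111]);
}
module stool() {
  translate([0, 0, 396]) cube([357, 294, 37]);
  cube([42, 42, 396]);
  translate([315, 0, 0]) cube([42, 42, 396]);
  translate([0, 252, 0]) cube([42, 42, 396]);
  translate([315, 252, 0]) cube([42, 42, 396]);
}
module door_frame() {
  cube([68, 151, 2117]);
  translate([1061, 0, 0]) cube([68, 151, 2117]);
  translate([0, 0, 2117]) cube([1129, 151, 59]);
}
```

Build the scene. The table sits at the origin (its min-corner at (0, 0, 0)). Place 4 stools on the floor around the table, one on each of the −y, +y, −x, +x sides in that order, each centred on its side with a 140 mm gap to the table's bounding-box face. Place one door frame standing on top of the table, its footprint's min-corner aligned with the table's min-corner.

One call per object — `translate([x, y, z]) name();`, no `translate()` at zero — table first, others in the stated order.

table();
translate([449, -434, 0]) stool();
translate([449, 740, 0]) stool();
translate([-497, 153, 0]) stool();
translate([1395, 153, 0]) stool();
translate([0, 0, 759]) door_frame();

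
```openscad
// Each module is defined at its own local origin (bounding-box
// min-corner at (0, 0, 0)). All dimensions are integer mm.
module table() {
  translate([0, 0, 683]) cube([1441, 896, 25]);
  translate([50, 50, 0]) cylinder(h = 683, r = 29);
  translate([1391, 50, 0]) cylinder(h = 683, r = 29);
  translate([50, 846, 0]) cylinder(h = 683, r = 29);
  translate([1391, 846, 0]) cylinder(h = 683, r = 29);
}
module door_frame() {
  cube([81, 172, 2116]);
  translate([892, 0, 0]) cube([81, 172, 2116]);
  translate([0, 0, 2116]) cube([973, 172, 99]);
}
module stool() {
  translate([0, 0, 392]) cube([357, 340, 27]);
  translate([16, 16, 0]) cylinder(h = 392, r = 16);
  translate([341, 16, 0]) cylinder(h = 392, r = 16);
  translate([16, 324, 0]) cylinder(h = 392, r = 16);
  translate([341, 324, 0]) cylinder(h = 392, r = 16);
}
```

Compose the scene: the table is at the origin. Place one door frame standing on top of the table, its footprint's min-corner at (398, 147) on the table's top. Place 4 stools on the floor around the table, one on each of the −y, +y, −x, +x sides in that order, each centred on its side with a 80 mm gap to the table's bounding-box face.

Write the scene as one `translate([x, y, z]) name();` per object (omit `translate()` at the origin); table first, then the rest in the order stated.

table();
translate([398, 147, 708]) door_frame();
translate([542, -420, 0]) stool();
translate([542, 976, 0]) stool();
translate([-437, 278, 0]) stool();
translate([1521, 278, 0]) stool();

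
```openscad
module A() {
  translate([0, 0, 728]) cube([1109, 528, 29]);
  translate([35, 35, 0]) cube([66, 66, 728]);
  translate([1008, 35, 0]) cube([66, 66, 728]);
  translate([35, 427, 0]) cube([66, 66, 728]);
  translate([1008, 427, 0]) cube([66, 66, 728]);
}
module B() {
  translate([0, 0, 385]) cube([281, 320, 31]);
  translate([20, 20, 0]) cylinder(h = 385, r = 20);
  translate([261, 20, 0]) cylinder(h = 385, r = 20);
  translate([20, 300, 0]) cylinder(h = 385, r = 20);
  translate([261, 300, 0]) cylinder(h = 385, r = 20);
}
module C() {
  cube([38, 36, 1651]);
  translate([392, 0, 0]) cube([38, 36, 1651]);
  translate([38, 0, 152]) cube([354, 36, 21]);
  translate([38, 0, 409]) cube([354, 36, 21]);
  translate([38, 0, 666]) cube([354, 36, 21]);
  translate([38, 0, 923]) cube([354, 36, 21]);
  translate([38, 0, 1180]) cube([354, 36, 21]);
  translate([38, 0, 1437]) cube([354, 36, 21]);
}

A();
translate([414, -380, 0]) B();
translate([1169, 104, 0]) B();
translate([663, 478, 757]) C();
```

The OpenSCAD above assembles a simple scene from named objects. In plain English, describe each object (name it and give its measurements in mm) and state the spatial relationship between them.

A is a table with a 1109×528 mm rectangular top, 29 mm thick, top surface at z = 757 mm, supported by four 66×66 mm square legs, each inset 35 mm from the nearest pair of top edges, running from the floor.

B is a simple wooden stool: a rectangular seat 281 mm (x) by 320 mm (y), 31 mm thick, top face at z = 416 mm, on four round legs, each 40 mm in diameter. The legs rest on z = 0, each leg's axis is inset half a diameter from the nearest pair of seat edges (so the leg's bounding box is flush with the corner).

C is a wooden ladder with two side rails of 38×36 mm section and 1651 mm height, set 430 mm apart overall. Between them run 6 rectangular rungs (36 mm deep, 21 mm thick), front faces flush with the rails' −y face. The bottom of the first rung is 152 mm above the floor and each subsequent rung is 257 mm higher than the one below.

Two stools sit around the table at the −y, +x sides. The ladder is on top of the table.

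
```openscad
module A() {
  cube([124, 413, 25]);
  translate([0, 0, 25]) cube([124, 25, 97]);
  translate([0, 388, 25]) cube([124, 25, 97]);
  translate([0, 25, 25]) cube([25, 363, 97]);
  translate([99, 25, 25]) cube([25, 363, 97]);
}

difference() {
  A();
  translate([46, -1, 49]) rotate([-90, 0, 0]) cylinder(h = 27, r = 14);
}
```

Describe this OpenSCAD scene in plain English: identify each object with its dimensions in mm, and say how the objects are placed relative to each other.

A is an open-topped rectangular box: outside dimensions 124×413×122 mm, with a uniform wall and base thickness of 25 mm. The base is a full 124×413 slab on the floor; four walls sit on top of the base. The front and back walls (the −y and +y sides) span the full width; the two side walls fit between them.

The open box has a circular hole of radius 14 mm through its front wall, centred at (x = 46, z = 49).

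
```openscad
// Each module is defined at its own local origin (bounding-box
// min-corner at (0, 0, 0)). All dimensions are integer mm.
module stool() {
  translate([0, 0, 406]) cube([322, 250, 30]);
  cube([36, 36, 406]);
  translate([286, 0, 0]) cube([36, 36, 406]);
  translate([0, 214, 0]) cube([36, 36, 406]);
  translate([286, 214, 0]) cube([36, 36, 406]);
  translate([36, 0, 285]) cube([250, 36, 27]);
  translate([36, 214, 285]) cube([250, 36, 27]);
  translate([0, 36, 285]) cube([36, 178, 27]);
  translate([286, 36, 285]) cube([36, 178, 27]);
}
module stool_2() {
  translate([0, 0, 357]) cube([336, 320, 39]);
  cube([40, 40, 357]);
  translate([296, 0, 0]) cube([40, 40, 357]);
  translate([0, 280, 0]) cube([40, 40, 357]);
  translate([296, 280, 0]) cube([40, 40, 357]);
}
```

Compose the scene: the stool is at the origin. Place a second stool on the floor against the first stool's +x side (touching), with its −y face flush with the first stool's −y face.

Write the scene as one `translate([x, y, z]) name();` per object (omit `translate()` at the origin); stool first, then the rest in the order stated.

stool();
translate([322, 0, 0]) stool_2();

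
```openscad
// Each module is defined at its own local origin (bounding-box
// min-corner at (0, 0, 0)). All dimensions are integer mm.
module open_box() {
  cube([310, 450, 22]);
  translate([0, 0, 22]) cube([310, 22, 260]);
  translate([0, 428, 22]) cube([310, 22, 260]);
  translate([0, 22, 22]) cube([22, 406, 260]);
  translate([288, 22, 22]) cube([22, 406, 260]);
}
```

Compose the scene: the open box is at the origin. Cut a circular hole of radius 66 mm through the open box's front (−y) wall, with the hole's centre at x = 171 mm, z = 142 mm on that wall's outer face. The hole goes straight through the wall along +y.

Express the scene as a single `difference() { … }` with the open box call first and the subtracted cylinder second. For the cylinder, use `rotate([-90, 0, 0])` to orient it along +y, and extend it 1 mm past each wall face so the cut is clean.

difference() {
  open_box();
  translate([171, -1, 142]) rotate([-90, 0, 0]) cylinder(h = 24, r = 66);
}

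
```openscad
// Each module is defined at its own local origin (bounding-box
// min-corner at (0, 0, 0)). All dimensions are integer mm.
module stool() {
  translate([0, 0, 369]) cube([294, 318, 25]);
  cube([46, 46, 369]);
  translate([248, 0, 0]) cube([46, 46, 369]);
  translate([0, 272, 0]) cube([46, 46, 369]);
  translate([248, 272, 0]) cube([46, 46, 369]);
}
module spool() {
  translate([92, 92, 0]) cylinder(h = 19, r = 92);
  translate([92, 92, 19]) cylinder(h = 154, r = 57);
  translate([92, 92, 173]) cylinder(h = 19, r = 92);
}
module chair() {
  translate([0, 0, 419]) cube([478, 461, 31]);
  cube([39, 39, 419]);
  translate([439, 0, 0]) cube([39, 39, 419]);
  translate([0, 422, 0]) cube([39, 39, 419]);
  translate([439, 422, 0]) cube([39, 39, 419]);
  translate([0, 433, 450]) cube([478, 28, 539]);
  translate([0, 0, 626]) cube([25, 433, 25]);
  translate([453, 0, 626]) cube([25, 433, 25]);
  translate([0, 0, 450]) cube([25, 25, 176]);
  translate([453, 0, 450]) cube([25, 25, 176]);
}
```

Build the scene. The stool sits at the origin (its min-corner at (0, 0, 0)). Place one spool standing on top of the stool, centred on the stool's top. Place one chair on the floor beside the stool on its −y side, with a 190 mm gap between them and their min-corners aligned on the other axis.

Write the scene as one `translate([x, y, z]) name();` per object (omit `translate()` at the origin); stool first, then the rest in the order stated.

stool();
translate([55, 67, 394]) spool();
translate([0, -651, 0]) chair();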